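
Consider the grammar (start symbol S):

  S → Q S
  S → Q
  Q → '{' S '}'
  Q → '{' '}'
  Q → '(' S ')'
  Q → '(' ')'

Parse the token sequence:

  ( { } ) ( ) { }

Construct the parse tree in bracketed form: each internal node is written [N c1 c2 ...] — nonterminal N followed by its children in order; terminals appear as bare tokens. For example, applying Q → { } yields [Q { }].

S
Q S
( S ) S
( Q ) S
( { } ) S
( { } ) Q S
( { } ) ( ) S
( { } ) ( ) Q
( { } ) ( ) { }

[S [Q ( [S [Q { }]] )] [S [Q ( )] [S [Q { }]]]]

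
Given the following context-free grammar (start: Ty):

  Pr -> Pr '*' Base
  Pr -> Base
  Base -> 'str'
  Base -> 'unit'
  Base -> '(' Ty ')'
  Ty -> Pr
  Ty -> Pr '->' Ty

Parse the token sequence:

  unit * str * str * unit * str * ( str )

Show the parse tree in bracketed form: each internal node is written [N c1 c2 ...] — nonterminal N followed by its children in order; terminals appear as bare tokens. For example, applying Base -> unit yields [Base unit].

Ty
Pr
Pr * Base
Pr * Base * Base
Pr * Base * Base * Base
Pr * Base * Base * Base * Base
Pr * Base * Base * Base * Base * Base
Base * Base * Base * Base * Base * Base
unit * Base * Base * Base * Base * Base
unit * str * Base * Base * Base * Base
unit * str * str * Base * Base * Base
unit * str * str * unit * Base * Base
unit * str * str * unit * str * Base
unit * str * str * unit * str * ( Ty )
unit * str * str * unit * str * ( Pr )
unit * str * str * unit * str * ( Base )
unit * str * str * unit * str * ( str )

[Ty [Pr [Pr [Pr [Pr [Pr [Pr [Base unit]] * [Base str]] * [Base str]] * [Base unit]] * [Base str]] * [Base ( [Ty [Pr [Base str]]] )]]]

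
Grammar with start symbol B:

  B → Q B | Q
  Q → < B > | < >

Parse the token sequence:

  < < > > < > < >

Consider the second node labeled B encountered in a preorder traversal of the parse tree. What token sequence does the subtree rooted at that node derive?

[B [Q < [B [Q < >]] >] [B [Q < >] [B [Q < >]]]]

< >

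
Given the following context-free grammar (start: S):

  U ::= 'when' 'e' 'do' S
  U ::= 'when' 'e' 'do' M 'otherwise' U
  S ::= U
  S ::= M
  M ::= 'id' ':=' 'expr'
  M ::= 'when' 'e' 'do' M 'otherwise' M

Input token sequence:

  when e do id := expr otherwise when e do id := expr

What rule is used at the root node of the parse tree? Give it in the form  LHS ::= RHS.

S ::= U

[S [U when e do [M id := expr] otherwise [U when e do [S [M id := expr]]]]]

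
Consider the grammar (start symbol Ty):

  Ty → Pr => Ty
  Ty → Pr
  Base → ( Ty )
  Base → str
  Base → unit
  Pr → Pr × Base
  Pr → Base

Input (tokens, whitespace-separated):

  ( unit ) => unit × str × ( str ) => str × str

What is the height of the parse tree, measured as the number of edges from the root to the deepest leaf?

7

[Ty [Pr [Base ( [Ty [Pr [Base unit]]] )]] => [Ty [Pr [Pr [Pr [Base unit]] × [Base str]] × [Base ( [Ty [Pr [Base str]]] )]] => [Ty [Pr [Pr [Base str]] × [Base str]]]]]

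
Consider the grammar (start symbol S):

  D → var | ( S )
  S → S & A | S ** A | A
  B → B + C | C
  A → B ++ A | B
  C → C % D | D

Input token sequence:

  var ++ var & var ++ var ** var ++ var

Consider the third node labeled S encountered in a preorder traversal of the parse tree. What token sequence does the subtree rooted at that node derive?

var ++ var

[S [S [S [A [B [C [D var]]] ++ [A [B [C [D var]]]]]] & [A [B [C [D var]]] ++ [A [B [C [D var]]]]]] ** [A [B [C [D var]]] ++ [A [B [C [D var]]]]]]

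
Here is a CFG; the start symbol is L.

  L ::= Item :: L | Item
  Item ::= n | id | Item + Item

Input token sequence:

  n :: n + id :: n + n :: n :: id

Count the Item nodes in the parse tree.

9

[L [Item n] :: [L [Item [Item n] + [Item id]] :: [L [Item [Item n] + [Item n]] :: [L [Item n] :: [L [Item id]]]]]]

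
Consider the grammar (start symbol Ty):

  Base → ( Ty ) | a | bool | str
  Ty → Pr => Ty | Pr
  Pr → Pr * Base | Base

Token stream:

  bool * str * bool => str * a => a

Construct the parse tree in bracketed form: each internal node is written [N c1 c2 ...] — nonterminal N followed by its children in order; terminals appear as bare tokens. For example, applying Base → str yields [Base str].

[Ty [Pr [Pr [Pr [Base bool]] * [Base str]] * [Base bool]] => [Ty [Pr [Pr [Base str]] * [Base a]] => [Ty [Pr [Base a]]]]]

Ty
Pr => Ty
Pr * Base => Ty
Pr * Base * Base => Ty
Base * Base * Base => Ty
bool * Base * Base => Ty
bool * str * Base => Ty
bool * str * bool => Ty
bool * str * bool => Pr => Ty
bool * str * bool => Pr * Base => Ty
bool * str * bool => Base * Base => Ty
bool * str * bool => str * Base => Ty
bool * str * bool => str * a => Ty
bool * str * bool => str * a => Pr
bool * str * bool => str * a => Base
bool * str * bool => str * a => a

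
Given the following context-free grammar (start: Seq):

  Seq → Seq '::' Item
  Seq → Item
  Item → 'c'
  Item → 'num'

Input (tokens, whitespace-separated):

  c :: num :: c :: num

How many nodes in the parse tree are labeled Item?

[Seq [Seq [Seq [Seq [Item c]] :: [Item num]] :: [Item c]] :: [Item num]]

4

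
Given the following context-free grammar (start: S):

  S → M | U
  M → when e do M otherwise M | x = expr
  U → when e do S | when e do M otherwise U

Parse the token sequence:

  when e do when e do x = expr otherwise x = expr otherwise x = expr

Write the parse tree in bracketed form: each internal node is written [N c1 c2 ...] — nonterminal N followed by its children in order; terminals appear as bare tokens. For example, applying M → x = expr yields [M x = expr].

[S [M when e do [M when e do [M x = expr] otherwise [M x = expr]] otherwise [M x = expr]]]

S
M
when e do M otherwise M
when e do when e do M otherwise M otherwise M
when e do when e do x = expr otherwise M otherwise M
when e do when e do x = expr otherwise x = expr otherwise M
when e do when e do x = expr otherwise x = expr otherwise x = expr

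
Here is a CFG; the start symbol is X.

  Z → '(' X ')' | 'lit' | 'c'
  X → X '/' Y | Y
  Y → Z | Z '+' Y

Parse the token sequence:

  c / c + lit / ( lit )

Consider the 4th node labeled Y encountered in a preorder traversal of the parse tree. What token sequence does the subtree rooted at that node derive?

( lit )

[X [X [X [Y [Z c]]] / [Y [Z c] + [Y [Z lit]]]] / [Y [Z ( [X [Y [Z lit]]] )]]]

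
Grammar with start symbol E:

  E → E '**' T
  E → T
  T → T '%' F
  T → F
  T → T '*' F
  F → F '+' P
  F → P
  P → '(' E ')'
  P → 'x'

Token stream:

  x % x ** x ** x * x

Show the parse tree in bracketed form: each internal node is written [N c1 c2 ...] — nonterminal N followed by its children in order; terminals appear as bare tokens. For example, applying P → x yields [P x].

E
E ** T
E ** T ** T
T ** T ** T
T % F ** T ** T
F % F ** T ** T
P % F ** T ** T
x % F ** T ** T
x % P ** T ** T
x % x ** T ** T
x % x ** F ** T
x % x ** P ** T
x % x ** x ** T
x % x ** x ** T * F
x % x ** x ** F * F
x % x ** x ** P * F
x % x ** x ** x * F
x % x ** x ** x * P
x % x ** x ** x * x

[E [E [E [T [T [F [P x]]] % [F [P x]]]] ** [T [F [P x]]]] ** [T [T [F [P x]]] * [F [P x]]]]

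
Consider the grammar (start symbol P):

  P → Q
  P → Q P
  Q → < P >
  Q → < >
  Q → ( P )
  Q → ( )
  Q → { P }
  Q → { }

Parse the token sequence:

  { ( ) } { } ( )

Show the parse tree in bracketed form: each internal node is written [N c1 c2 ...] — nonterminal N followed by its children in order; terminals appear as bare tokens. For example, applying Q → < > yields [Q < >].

[P [Q { [P [Q ( )]] }] [P [Q { }] [P [Q ( )]]]]

P
Q P
{ P } P
{ Q } P
{ ( ) } P
{ ( ) } Q P
{ ( ) } { } P
{ ( ) } { } Q
{ ( ) } { } ( )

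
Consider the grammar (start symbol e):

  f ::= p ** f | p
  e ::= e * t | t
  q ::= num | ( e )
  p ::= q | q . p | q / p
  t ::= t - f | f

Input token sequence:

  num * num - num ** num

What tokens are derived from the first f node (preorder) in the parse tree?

[e [e [t [f [p [q num]]]]] * [t [t [f [p [q num]]]] - [f [p [q num]] ** [f [p [q num]]]]]]

num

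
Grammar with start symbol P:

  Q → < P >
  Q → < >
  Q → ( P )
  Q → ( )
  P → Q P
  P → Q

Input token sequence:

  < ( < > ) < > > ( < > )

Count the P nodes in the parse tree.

6

[P [Q < [P [Q ( [P [Q < >]] )] [P [Q < >]]] >] [P [Q ( [P [Q < >]] )]]]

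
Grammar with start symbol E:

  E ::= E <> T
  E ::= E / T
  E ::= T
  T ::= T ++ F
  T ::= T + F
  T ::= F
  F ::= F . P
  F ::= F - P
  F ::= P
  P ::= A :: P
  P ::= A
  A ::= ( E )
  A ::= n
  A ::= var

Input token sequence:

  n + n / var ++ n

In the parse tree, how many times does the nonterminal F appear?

[E [E [T [T [F [P [A n]]]] + [F [P [A n]]]]] / [T [T [F [P [A var]]]] ++ [F [P [A n]]]]]

4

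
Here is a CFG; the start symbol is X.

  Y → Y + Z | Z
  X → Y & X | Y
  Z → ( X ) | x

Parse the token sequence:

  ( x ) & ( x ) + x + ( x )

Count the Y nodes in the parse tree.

[X [Y [Z ( [X [Y [Z x]]] )]] & [X [Y [Y [Y [Z ( [X [Y [Z x]]] )]] + [Z x]] + [Z ( [X [Y [Z x]]] )]]]]

7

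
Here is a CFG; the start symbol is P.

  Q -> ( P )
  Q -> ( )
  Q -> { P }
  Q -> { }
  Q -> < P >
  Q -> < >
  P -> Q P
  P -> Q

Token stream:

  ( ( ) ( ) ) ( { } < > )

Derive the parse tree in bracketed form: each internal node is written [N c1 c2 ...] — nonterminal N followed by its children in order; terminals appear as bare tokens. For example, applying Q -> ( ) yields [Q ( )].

P
Q P
( P ) P
( Q P ) P
( ( ) P ) P
( ( ) Q ) P
( ( ) ( ) ) P
( ( ) ( ) ) Q
( ( ) ( ) ) ( P )
( ( ) ( ) ) ( Q P )
( ( ) ( ) ) ( { } P )
( ( ) ( ) ) ( { } Q )
( ( ) ( ) ) ( { } < > )

[P [Q ( [P [Q ( )] [P [Q ( )]]] )] [P [Q ( [P [Q { }] [P [Q < >]]] )]]]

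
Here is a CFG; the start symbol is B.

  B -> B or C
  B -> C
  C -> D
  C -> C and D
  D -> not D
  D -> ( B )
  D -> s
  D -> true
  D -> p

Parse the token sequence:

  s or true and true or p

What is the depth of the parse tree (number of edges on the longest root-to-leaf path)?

5

[B [B [B [C [D s]]] or [C [C [D true]] and [D true]]] or [C [D p]]]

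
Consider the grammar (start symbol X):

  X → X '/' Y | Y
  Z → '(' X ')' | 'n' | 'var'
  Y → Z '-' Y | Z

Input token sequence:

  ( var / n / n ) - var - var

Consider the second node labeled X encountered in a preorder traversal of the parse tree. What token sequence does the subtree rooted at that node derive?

[X [Y [Z ( [X [X [X [Y [Z var]]] / [Y [Z n]]] / [Y [Z n]]] )] - [Y [Z var] - [Y [Z var]]]]]

var / n / n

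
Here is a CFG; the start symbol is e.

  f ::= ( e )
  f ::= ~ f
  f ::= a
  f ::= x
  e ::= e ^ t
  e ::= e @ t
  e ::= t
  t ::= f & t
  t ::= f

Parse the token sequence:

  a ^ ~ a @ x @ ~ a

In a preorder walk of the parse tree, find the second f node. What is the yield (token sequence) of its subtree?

~ a

[e [e [e [e [t [f a]]] ^ [t [f ~ [f a]]]] @ [t [f x]]] @ [t [f ~ [f a]]]]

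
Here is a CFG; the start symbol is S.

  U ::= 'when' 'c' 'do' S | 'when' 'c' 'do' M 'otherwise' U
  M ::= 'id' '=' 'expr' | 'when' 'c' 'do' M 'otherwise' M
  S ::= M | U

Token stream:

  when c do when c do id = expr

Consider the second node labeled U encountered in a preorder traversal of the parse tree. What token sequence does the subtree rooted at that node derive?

when c do id = expr

[S [U when c do [S [U when c do [S [M id = expr]]]]]]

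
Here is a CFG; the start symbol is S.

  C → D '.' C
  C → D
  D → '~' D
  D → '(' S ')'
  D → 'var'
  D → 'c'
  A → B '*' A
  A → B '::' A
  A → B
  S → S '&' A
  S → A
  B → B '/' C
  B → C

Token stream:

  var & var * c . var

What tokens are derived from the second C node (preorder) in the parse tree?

[S [S [A [B [C [D var]]]]] & [A [B [C [D var]]] * [A [B [C [D c] . [C [D var]]]]]]]

var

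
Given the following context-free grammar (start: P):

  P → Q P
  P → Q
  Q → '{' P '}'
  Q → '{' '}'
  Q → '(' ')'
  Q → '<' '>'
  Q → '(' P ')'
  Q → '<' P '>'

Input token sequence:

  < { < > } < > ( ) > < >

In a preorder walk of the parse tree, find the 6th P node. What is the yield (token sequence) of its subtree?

< >

[P [Q < [P [Q { [P [Q < >]] }] [P [Q < >] [P [Q ( )]]]] >] [P [Q < >]]]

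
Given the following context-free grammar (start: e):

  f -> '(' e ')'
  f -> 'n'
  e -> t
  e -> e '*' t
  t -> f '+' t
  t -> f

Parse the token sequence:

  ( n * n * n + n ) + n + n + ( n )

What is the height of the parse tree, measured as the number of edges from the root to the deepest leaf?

9

[e [t [f ( [e [e [e [t [f n]]] * [t [f n]]] * [t [f n] + [t [f n]]]] )] + [t [f n] + [t [f n] + [t [f ( [e [t [f n]]] )]]]]]]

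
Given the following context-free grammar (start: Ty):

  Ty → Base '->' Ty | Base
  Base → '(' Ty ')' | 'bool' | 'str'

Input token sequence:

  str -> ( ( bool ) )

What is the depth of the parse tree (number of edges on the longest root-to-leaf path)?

[Ty [Base str] -> [Ty [Base ( [Ty [Base ( [Ty [Base bool]] )]] )]]]

7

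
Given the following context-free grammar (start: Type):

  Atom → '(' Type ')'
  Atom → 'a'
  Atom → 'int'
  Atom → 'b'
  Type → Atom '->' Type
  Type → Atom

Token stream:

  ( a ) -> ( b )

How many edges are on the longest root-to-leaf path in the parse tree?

5

[Type [Atom ( [Type [Atom a]] )] -> [Type [Atom ( [Type [Atom b]] )]]]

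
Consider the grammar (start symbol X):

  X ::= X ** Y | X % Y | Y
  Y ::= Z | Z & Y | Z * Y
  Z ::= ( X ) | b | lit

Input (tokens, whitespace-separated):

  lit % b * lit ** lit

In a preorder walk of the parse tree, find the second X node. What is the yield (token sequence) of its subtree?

lit % b * lit

[X [X [X [Y [Z lit]]] % [Y [Z b] * [Y [Z lit]]]] ** [Y [Z lit]]]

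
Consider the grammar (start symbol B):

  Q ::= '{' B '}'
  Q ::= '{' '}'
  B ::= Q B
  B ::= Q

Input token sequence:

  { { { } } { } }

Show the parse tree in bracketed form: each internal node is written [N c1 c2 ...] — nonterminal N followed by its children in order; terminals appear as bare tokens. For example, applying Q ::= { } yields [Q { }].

[B [Q { [B [Q { [B [Q { }]] }] [B [Q { }]]] }]]

B
Q
{ B }
{ Q B }
{ { B } B }
{ { Q } B }
{ { { } } B }
{ { { } } Q }
{ { { } } { } }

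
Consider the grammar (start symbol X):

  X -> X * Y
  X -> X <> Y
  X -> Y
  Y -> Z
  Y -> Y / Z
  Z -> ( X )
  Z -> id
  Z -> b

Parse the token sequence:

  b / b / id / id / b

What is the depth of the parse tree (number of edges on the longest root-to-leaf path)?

[X [Y [Y [Y [Y [Y [Z b]] / [Z b]] / [Z id]] / [Z id]] / [Z b]]]

7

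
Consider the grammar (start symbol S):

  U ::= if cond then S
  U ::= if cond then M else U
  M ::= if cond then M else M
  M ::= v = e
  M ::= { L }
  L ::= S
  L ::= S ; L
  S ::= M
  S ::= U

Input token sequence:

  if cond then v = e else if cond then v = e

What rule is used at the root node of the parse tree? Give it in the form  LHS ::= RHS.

S ::= U

[S [U if cond then [M v = e] else [U if cond then [S [M v = e]]]]]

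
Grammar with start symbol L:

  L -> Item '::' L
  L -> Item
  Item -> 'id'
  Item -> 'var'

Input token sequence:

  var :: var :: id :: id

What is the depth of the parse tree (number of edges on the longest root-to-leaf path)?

[L [Item var] :: [L [Item var] :: [L [Item id] :: [L [Item id]]]]]

5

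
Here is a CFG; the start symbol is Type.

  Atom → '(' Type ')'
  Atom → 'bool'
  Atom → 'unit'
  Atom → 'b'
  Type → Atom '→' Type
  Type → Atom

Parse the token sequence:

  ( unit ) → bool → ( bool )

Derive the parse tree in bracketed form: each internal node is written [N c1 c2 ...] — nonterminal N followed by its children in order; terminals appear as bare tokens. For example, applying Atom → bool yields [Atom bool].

Type
Atom → Type
( Type ) → Type
( Atom ) → Type
( unit ) → Type
( unit ) → Atom → Type
( unit ) → bool → Type
( unit ) → bool → Atom
( unit ) → bool → ( Type )
( unit ) → bool → ( Atom )
( unit ) → bool → ( bool )

[Type [Atom ( [Type [Atom unit]] )] → [Type [Atom bool] → [Type [Atom ( [Type [Atom bool]] )]]]]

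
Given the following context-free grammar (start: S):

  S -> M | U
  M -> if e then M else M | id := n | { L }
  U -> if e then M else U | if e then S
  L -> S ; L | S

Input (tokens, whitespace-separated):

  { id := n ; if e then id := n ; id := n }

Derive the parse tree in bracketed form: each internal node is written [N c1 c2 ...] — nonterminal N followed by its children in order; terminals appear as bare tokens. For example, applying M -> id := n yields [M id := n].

S
M
{ L }
{ S ; L }
{ M ; L }
{ id := n ; L }
{ id := n ; S ; L }
{ id := n ; U ; L }
{ id := n ; if e then S ; L }
{ id := n ; if e then M ; L }
{ id := n ; if e then id := n ; L }
{ id := n ; if e then id := n ; S }
{ id := n ; if e then id := n ; M }
{ id := n ; if e then id := n ; id := n }

[S [M { [L [S [M id := n]] ; [L [S [U if e then [S [M id := n]]]] ; [L [S [M id := n]]]]] }]]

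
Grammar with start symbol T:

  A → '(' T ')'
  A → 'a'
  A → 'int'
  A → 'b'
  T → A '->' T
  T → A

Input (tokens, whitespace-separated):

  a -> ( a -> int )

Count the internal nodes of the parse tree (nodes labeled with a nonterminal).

[T [A a] -> [T [A ( [T [A a] -> [T [A int]]] )]]]

8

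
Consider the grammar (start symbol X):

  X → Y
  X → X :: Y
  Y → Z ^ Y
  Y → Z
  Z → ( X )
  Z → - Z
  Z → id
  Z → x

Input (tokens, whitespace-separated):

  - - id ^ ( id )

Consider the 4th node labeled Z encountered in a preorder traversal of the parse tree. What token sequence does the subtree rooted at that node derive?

( id )

[X [Y [Z - [Z - [Z id]]] ^ [Y [Z ( [X [Y [Z id]]] )]]]]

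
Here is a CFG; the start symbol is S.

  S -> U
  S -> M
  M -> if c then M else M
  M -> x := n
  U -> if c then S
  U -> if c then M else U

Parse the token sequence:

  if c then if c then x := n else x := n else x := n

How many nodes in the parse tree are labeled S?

1

[S [M if c then [M if c then [M x := n] else [M x := n]] else [M x := n]]]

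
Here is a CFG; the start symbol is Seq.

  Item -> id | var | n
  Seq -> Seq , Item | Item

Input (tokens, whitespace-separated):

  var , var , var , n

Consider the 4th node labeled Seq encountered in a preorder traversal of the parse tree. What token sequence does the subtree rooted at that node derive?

[Seq [Seq [Seq [Seq [Item var]] , [Item var]] , [Item var]] , [Item n]]

var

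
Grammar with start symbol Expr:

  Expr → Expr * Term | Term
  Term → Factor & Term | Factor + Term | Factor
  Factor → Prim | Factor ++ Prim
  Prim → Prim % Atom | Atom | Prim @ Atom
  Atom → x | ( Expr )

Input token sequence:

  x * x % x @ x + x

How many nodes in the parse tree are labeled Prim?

5

[Expr [Expr [Term [Factor [Prim [Atom x]]]]] * [Term [Factor [Prim [Prim [Prim [Atom x]] % [Atom x]] @ [Atom x]]] + [Term [Factor [Prim [Atom x]]]]]]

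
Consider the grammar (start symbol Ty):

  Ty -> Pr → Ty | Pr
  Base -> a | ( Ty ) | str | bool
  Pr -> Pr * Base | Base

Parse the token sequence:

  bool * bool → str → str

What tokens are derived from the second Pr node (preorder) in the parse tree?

[Ty [Pr [Pr [Base bool]] * [Base bool]] → [Ty [Pr [Base str]] → [Ty [Pr [Base str]]]]]

bool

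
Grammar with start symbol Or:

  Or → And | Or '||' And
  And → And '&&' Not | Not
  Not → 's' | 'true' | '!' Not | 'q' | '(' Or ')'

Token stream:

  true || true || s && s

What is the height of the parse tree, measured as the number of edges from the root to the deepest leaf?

[Or [Or [Or [And [Not true]]] || [And [Not true]]] || [And [And [Not s]] && [Not s]]]

5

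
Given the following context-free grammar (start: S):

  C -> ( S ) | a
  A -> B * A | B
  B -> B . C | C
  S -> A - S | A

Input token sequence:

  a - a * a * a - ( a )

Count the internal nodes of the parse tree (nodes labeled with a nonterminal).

22

[S [A [B [C a]]] - [S [A [B [C a]] * [A [B [C a]] * [A [B [C a]]]]] - [S [A [B [C ( [S [A [B [C a]]]] )]]]]]]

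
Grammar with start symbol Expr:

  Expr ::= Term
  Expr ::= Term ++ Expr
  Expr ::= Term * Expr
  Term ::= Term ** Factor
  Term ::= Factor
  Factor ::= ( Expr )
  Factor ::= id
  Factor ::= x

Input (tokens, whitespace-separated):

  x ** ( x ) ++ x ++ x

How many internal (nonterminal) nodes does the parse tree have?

14

[Expr [Term [Term [Factor x]] ** [Factor ( [Expr [Term [Factor x]]] )]] ++ [Expr [Term [Factor x]] ++ [Expr [Term [Factor x]]]]]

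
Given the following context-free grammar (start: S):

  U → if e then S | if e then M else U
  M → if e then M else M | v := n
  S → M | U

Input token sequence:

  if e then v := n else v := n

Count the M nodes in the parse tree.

3

[S [M if e then [M v := n] else [M v := n]]]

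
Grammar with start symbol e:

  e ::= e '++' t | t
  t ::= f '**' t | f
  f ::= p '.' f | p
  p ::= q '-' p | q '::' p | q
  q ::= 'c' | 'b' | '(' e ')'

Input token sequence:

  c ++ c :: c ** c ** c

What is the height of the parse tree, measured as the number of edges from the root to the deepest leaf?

7

[e [e [t [f [p [q c]]]]] ++ [t [f [p [q c] :: [p [q c]]]] ** [t [f [p [q c]]] ** [t [f [p [q c]]]]]]]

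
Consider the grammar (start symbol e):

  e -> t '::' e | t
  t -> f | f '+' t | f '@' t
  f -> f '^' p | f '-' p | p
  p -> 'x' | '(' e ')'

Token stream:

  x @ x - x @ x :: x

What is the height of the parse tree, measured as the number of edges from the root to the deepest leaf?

[e [t [f [p x]] @ [t [f [f [p x]] - [p x]] @ [t [f [p x]]]]] :: [e [t [f [p x]]]]]

6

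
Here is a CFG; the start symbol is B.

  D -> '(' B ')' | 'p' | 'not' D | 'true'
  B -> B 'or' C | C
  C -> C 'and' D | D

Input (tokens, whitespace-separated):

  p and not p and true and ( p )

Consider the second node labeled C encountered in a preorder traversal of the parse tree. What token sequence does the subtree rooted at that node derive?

[B [C [C [C [C [D p]] and [D not [D p]]] and [D true]] and [D ( [B [C [D p]]] )]]]

p and not p and true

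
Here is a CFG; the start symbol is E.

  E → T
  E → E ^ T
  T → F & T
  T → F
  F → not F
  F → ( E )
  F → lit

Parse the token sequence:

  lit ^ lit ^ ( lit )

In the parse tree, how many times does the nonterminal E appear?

4

[E [E [E [T [F lit]]] ^ [T [F lit]]] ^ [T [F ( [E [T [F lit]]] )]]]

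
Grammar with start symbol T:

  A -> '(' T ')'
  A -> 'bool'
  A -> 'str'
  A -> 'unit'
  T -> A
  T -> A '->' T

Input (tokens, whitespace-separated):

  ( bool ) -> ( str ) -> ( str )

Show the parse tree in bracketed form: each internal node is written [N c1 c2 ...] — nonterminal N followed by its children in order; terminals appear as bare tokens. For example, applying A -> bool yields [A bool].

T
A -> T
( T ) -> T
( A ) -> T
( bool ) -> T
( bool ) -> A -> T
( bool ) -> ( T ) -> T
( bool ) -> ( A ) -> T
( bool ) -> ( str ) -> T
( bool ) -> ( str ) -> A
( bool ) -> ( str ) -> ( T )
( bool ) -> ( str ) -> ( A )
( bool ) -> ( str ) -> ( str )

[T [A ( [T [A bool]] )] -> [T [A ( [T [A str]] )] -> [T [A ( [T [A str]] )]]]]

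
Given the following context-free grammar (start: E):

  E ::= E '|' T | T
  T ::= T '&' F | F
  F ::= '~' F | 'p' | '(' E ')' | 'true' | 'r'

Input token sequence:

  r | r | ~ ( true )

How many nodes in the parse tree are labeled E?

[E [E [E [T [F r]]] | [T [F r]]] | [T [F ~ [F ( [E [T [F true]]] )]]]]

4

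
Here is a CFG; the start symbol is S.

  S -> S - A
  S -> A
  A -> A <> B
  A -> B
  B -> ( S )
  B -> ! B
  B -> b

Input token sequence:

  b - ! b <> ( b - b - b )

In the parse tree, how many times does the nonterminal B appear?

7

[S [S [A [B b]]] - [A [A [B ! [B b]]] <> [B ( [S [S [S [A [B b]]] - [A [B b]]] - [A [B b]]] )]]]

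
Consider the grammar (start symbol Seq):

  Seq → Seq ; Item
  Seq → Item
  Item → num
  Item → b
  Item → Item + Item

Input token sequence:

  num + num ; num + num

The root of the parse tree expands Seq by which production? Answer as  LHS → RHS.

[Seq [Seq [Item [Item num] + [Item num]]] ; [Item [Item num] + [Item num]]]

Seq → Seq ; Item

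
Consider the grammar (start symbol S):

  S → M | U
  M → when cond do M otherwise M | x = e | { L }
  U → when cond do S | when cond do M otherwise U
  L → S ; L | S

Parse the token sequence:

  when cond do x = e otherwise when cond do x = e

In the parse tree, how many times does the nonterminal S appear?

[S [U when cond do [M x = e] otherwise [U when cond do [S [M x = e]]]]]

2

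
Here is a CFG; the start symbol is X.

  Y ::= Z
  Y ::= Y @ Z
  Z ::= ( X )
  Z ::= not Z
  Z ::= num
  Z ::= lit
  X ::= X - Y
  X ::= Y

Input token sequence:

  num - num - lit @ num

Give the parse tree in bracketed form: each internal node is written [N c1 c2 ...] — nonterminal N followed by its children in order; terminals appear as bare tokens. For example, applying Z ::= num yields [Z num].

X
X - Y
X - Y - Y
Y - Y - Y
Z - Y - Y
num - Y - Y
num - Z - Y
num - num - Y
num - num - Y @ Z
num - num - Z @ Z
num - num - lit @ Z
num - num - lit @ num

[X [X [X [Y [Z num]]] - [Y [Z num]]] - [Y [Y [Z lit]] @ [Z num]]]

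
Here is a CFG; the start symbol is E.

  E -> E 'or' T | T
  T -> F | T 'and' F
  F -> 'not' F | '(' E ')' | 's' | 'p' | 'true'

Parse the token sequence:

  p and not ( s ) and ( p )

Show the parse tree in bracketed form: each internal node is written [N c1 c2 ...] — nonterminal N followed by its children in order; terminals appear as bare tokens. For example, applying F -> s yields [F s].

E
T
T and F
T and F and F
F and F and F
p and F and F
p and not F and F
p and not ( E ) and F
p and not ( T ) and F
p and not ( F ) and F
p and not ( s ) and F
p and not ( s ) and ( E )
p and not ( s ) and ( T )
p and not ( s ) and ( F )
p and not ( s ) and ( p )

[E [T [T [T [F p]] and [F not [F ( [E [T [F s]]] )]]] and [F ( [E [T [F p]]] )]]]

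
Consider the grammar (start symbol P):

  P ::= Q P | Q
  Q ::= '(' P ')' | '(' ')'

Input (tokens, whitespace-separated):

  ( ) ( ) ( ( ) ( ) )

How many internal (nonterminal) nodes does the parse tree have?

[P [Q ( )] [P [Q ( )] [P [Q ( [P [Q ( )] [P [Q ( )]]] )]]]]

10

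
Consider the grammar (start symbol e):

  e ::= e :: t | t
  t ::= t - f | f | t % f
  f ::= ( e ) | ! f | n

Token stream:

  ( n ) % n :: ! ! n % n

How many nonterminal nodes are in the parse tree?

[e [e [t [t [f ( [e [t [f n]]] )]] % [f n]]] :: [t [t [f ! [f ! [f n]]]] % [f n]]]

15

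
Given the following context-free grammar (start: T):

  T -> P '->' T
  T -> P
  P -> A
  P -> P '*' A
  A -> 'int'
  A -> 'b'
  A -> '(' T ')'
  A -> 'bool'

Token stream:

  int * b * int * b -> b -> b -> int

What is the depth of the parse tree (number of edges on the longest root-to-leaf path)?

[T [P [P [P [P [A int]] * [A b]] * [A int]] * [A b]] -> [T [P [A b]] -> [T [P [A b]] -> [T [P [A int]]]]]]

6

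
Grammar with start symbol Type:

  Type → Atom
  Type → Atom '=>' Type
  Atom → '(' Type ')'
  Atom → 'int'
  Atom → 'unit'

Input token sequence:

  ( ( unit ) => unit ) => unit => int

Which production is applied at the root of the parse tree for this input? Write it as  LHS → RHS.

[Type [Atom ( [Type [Atom ( [Type [Atom unit]] )] => [Type [Atom unit]]] )] => [Type [Atom unit] => [Type [Atom int]]]]

Type → Atom '=>' Type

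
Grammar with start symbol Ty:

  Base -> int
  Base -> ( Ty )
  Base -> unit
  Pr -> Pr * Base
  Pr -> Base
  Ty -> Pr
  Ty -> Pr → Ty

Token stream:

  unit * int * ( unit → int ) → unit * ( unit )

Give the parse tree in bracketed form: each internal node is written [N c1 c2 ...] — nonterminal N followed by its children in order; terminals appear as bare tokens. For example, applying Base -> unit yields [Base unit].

[Ty [Pr [Pr [Pr [Base unit]] * [Base int]] * [Base ( [Ty [Pr [Base unit]] → [Ty [Pr [Base int]]]] )]] → [Ty [Pr [Pr [Base unit]] * [Base ( [Ty [Pr [Base unit]]] )]]]]

Ty
Pr → Ty
Pr * Base → Ty
Pr * Base * Base → Ty
Base * Base * Base → Ty
unit * Base * Base → Ty
unit * int * Base → Ty
unit * int * ( Ty ) → Ty
unit * int * ( Pr → Ty ) → Ty
unit * int * ( Base → Ty ) → Ty
unit * int * ( unit → Ty ) → Ty
unit * int * ( unit → Pr ) → Ty
unit * int * ( unit → Base ) → Ty
unit * int * ( unit → int ) → Ty
unit * int * ( unit → int ) → Pr
unit * int * ( unit → int ) → Pr * Base
unit * int * ( unit → int ) → Base * Base
unit * int * ( unit → int ) → unit * Base
unit * int * ( unit → int ) → unit * ( Ty )
unit * int * ( unit → int ) → unit * ( Pr )
unit * int * ( unit → int ) → unit * ( Base )
unit * int * ( unit → int ) → unit * ( unit )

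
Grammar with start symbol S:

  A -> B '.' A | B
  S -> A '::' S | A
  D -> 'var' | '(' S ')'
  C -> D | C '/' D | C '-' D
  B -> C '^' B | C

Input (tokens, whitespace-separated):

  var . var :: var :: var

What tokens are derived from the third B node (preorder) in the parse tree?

var

[S [A [B [C [D var]]] . [A [B [C [D var]]]]] :: [S [A [B [C [D var]]]] :: [S [A [B [C [D var]]]]]]]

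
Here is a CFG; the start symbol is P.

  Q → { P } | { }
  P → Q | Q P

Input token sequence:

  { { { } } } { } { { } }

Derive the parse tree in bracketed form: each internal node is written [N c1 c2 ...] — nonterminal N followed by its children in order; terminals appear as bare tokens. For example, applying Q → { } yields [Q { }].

P
Q P
{ P } P
{ Q } P
{ { P } } P
{ { Q } } P
{ { { } } } P
{ { { } } } Q P
{ { { } } } { } P
{ { { } } } { } Q
{ { { } } } { } { P }
{ { { } } } { } { Q }
{ { { } } } { } { { } }

[P [Q { [P [Q { [P [Q { }]] }]] }] [P [Q { }] [P [Q { [P [Q { }]] }]]]]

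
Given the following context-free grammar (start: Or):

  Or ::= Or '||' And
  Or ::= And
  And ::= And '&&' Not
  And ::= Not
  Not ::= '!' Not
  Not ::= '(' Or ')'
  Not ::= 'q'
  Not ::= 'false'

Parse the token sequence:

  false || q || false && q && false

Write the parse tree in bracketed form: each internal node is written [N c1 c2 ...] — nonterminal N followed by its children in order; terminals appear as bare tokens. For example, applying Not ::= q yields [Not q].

[Or [Or [Or [And [Not false]]] || [And [Not q]]] || [And [And [And [Not false]] && [Not q]] && [Not false]]]

Or
Or || And
Or || And || And
And || And || And
Not || And || And
false || And || And
false || Not || And
false || q || And
false || q || And && Not
false || q || And && Not && Not
false || q || Not && Not && Not
false || q || false && Not && Not
false || q || false && q && Not
false || q || false && q && false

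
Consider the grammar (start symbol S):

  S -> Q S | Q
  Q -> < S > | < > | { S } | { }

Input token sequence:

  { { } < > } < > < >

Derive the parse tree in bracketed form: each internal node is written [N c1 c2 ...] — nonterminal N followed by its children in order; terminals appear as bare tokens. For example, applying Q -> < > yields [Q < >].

S
Q S
{ S } S
{ Q S } S
{ { } S } S
{ { } Q } S
{ { } < > } S
{ { } < > } Q S
{ { } < > } < > S
{ { } < > } < > Q
{ { } < > } < > < >

[S [Q { [S [Q { }] [S [Q < >]]] }] [S [Q < >] [S [Q < >]]]]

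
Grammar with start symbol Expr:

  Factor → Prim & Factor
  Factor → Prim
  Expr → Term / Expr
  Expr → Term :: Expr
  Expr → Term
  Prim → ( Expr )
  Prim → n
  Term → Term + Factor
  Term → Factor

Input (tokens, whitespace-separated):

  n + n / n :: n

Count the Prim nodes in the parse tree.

4

[Expr [Term [Term [Factor [Prim n]]] + [Factor [Prim n]]] / [Expr [Term [Factor [Prim n]]] :: [Expr [Term [Factor [Prim n]]]]]]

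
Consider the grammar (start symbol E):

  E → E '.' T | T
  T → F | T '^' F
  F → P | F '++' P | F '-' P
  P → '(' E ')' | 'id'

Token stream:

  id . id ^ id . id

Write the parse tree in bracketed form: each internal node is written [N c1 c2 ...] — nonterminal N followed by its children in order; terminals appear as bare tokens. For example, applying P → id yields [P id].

E
E . T
E . T . T
T . T . T
F . T . T
P . T . T
id . T . T
id . T ^ F . T
id . F ^ F . T
id . P ^ F . T
id . id ^ F . T
id . id ^ P . T
id . id ^ id . T
id . id ^ id . F
id . id ^ id . P
id . id ^ id . id

[E [E [E [T [F [P id]]]] . [T [T [F [P id]]] ^ [F [P id]]]] . [T [F [P id]]]]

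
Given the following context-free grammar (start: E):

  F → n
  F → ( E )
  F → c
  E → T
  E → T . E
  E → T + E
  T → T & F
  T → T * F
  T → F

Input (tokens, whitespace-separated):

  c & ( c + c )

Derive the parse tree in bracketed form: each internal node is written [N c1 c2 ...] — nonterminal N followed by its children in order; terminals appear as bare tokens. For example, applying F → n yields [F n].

E
T
T & F
F & F
c & F
c & ( E )
c & ( T + E )
c & ( F + E )
c & ( c + E )
c & ( c + T )
c & ( c + F )
c & ( c + c )

[E [T [T [F c]] & [F ( [E [T [F c]] + [E [T [F c]]]] )]]]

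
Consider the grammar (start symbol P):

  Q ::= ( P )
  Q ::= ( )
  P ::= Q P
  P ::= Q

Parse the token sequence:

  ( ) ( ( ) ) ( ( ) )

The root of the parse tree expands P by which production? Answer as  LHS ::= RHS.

[P [Q ( )] [P [Q ( [P [Q ( )]] )] [P [Q ( [P [Q ( )]] )]]]]

P ::= Q P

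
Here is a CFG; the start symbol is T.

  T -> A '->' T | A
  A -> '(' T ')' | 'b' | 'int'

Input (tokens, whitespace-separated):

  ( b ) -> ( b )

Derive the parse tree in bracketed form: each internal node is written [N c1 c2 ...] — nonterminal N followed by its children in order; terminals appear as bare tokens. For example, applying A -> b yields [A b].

[T [A ( [T [A b]] )] -> [T [A ( [T [A b]] )]]]

T
A -> T
( T ) -> T
( A ) -> T
( b ) -> T
( b ) -> A
( b ) -> ( T )
( b ) -> ( A )
( b ) -> ( b )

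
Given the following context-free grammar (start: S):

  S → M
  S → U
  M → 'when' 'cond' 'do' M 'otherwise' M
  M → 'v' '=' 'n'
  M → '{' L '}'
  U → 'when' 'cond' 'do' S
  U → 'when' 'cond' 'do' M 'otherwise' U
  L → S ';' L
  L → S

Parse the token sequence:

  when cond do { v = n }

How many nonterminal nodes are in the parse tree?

7

[S [U when cond do [S [M { [L [S [M v = n]]] }]]]]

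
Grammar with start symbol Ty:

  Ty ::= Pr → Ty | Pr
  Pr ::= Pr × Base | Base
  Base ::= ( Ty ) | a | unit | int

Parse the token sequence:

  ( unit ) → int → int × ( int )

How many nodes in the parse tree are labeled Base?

[Ty [Pr [Base ( [Ty [Pr [Base unit]]] )]] → [Ty [Pr [Base int]] → [Ty [Pr [Pr [Base int]] × [Base ( [Ty [Pr [Base int]]] )]]]]]

6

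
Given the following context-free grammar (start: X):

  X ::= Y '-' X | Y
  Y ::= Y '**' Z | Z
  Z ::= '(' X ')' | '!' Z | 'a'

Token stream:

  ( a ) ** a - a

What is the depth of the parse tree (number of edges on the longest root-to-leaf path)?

7

[X [Y [Y [Z ( [X [Y [Z a]]] )]] ** [Z a]] - [X [Y [Z a]]]]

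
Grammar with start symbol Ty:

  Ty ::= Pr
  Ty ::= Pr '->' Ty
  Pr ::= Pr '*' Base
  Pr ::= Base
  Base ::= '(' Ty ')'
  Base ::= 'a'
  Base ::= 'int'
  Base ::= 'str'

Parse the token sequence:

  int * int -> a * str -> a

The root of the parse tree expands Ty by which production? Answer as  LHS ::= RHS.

[Ty [Pr [Pr [Base int]] * [Base int]] -> [Ty [Pr [Pr [Base a]] * [Base str]] -> [Ty [Pr [Base a]]]]]

Ty ::= Pr '->' Ty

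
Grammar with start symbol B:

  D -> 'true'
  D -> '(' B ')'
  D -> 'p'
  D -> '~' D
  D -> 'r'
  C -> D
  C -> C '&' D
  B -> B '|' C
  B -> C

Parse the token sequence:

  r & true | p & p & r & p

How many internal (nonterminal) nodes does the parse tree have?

[B [B [C [C [D r]] & [D true]]] | [C [C [C [C [D p]] & [D p]] & [D r]] & [D p]]]

14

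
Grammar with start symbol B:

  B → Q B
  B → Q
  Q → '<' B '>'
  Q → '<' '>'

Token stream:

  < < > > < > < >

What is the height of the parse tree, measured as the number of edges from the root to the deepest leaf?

[B [Q < [B [Q < >]] >] [B [Q < >] [B [Q < >]]]]

4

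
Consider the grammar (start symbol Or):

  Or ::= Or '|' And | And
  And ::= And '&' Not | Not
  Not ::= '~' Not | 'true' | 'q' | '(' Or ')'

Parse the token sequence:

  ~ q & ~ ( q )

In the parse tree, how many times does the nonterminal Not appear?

5

[Or [And [And [Not ~ [Not q]]] & [Not ~ [Not ( [Or [And [Not q]]] )]]]]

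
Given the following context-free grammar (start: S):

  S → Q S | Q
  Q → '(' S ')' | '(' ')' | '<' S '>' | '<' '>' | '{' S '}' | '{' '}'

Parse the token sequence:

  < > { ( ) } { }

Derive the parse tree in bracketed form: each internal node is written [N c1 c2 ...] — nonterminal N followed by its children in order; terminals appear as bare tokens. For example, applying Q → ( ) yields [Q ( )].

[S [Q < >] [S [Q { [S [Q ( )]] }] [S [Q { }]]]]

S
Q S
< > S
< > Q S
< > { S } S
< > { Q } S
< > { ( ) } S
< > { ( ) } Q
< > { ( ) } { }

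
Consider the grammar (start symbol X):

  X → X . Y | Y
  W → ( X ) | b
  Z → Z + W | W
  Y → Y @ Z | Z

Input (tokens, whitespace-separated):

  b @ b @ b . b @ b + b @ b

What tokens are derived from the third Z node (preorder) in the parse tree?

b

[X [X [Y [Y [Y [Z [W b]]] @ [Z [W b]]] @ [Z [W b]]]] . [Y [Y [Y [Z [W b]]] @ [Z [Z [W b]] + [W b]]] @ [Z [W b]]]]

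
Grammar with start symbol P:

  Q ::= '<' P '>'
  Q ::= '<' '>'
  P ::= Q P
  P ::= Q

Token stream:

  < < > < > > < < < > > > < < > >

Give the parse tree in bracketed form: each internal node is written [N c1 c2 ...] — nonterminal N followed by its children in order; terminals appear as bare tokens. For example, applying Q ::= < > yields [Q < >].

P
Q P
< P > P
< Q P > P
< < > P > P
< < > Q > P
< < > < > > P
< < > < > > Q P
< < > < > > < P > P
< < > < > > < Q > P
< < > < > > < < P > > P
< < > < > > < < Q > > P
< < > < > > < < < > > > P
< < > < > > < < < > > > Q
< < > < > > < < < > > > < P >
< < > < > > < < < > > > < Q >
< < > < > > < < < > > > < < > >

[P [Q < [P [Q < >] [P [Q < >]]] >] [P [Q < [P [Q < [P [Q < >]] >]] >] [P [Q < [P [Q < >]] >]]]]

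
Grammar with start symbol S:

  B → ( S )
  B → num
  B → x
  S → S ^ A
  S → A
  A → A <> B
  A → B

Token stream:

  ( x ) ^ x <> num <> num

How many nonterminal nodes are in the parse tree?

[S [S [A [B ( [S [A [B x]]] )]]] ^ [A [A [A [B x]] <> [B num]] <> [B num]]]

13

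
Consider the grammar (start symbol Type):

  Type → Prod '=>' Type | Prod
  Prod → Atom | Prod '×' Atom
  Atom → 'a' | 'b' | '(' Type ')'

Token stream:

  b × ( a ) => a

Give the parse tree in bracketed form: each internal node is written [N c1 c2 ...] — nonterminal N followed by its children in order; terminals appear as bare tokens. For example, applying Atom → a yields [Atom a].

[Type [Prod [Prod [Atom b]] × [Atom ( [Type [Prod [Atom a]]] )]] => [Type [Prod [Atom a]]]]

Type
Prod => Type
Prod × Atom => Type
Atom × Atom => Type
b × Atom => Type
b × ( Type ) => Type
b × ( Prod ) => Type
b × ( Atom ) => Type
b × ( a ) => Type
b × ( a ) => Prod
b × ( a ) => Atom
b × ( a ) => a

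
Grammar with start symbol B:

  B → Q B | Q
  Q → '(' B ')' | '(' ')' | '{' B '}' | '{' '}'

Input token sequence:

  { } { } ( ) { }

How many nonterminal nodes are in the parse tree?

[B [Q { }] [B [Q { }] [B [Q ( )] [B [Q { }]]]]]

8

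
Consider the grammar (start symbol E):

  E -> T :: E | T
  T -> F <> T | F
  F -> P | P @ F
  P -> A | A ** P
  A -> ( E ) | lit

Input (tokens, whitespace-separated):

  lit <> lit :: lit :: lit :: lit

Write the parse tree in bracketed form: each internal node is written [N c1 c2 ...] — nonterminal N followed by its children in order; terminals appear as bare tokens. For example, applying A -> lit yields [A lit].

[E [T [F [P [A lit]]] <> [T [F [P [A lit]]]]] :: [E [T [F [P [A lit]]]] :: [E [T [F [P [A lit]]]] :: [E [T [F [P [A lit]]]]]]]]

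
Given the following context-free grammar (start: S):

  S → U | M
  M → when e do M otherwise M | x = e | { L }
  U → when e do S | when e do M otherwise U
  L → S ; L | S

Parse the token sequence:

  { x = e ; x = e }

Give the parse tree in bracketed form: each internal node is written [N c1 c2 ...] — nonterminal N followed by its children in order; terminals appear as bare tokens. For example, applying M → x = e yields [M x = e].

[S [M { [L [S [M x = e]] ; [L [S [M x = e]]]] }]]

S
M
{ L }
{ S ; L }
{ M ; L }
{ x = e ; L }
{ x = e ; S }
{ x = e ; M }
{ x = e ; x = e }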